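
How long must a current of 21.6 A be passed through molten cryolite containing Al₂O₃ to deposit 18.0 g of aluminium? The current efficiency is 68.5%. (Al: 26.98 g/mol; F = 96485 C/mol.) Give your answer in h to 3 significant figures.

n(Al) = 18.0 / 26.98 = 0.6672 mol
Al³⁺ + 3e⁻ → Al, so n(e⁻) = 3 × 0.6672 = 2.002 mol
Q = 2.002 × 96485 / 0.685 = 2.820×10^5 C
t = Q / I = 2.820×10^5 / 21.6 = 13060 s = 3.63 h

3.63 h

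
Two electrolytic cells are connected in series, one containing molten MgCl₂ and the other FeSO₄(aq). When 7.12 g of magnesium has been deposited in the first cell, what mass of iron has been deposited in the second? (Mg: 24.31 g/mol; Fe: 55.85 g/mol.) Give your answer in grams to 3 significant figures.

16.4 g

n(Mg) = 7.12 / 24.31 = 0.2929 mol
Mg²⁺ + 2e⁻ → Mg, so n(e⁻) = 2 × 0.2929 = 0.5858 mol
Same current for the same time ⇒ same n(e⁻) = 0.5858 mol in both cells.
Fe²⁺ + 2e⁻ → Fe, so n(Fe) = 0.5858 / 2 = 0.2929 mol
m(Fe) = 0.2929 × 55.85 = 16.4 g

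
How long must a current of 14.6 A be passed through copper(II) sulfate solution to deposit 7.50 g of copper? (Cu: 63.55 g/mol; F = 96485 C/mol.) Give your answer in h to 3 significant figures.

0.433 h

n(Cu) = 7.50 / 63.55 = 0.1180 mol
Cu²⁺ + 2e⁻ → Cu, so n(e⁻) = 2 × 0.1180 = 0.2360 mol
Q = 0.2360 × 96485 = 22770 C
t = Q / I = 22770 / 14.6 = 1560 s = 0.433 h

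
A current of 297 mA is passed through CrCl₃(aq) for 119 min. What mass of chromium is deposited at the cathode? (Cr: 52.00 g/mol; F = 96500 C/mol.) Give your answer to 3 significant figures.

0.381 g

Charge passed = 0.297 × 7140 = 2121 C
Moles of electrons = 2121 / 96500 = 0.02198 mol
Cr³⁺ + 3e⁻ → Cr, so n(Cr) = 0.02198 / 3 = 0.007327 mol
m = 0.007327 × 52.00 = 0.381 g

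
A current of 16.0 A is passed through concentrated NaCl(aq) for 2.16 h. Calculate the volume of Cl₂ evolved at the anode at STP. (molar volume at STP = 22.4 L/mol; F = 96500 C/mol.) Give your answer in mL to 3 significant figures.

Charge passed = 16.0 × 7776 = 1.244×10^5 C
n(e⁻) = Q/F = 1.244×10^5/96500 = 1.289 mol
2Cl⁻ → Cl₂ + 2e⁻, so n(Cl₂) = 1.289 / 2 = 0.6445 mol
V = 0.6445 × 22.4 = 14.44 L
= 14400 mL

14400 mL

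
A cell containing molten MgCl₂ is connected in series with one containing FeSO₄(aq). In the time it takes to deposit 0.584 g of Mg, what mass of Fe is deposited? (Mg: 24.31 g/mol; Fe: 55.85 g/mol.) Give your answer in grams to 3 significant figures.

n(Mg) = 0.584 / 24.31 = 0.02402 mol
Mg²⁺ + 2e⁻ → Mg, so n(e⁻) = 2 × 0.02402 = 0.04804 mol
Since the cells are in series, n(e⁻) in the Fe cell is also 0.04804 mol.
Fe²⁺ + 2e⁻ → Fe, so n(Fe) = 0.04804 / 2 = 0.02402 mol
m(Fe) = 0.02402 × 55.85 = 1.34 g

1.34 g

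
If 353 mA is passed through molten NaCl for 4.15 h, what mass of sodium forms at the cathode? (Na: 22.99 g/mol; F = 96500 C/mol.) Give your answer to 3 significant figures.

Q = 0.353 A × 14940 s = 5274 C
n(e⁻) = Q/F = 5274/96500 = 0.05465 mol
Na⁺ + e⁻ → Na, so n(Na) = 0.05465 mol
m = 0.05465 × 22.99 = 1.26 g

1.26 g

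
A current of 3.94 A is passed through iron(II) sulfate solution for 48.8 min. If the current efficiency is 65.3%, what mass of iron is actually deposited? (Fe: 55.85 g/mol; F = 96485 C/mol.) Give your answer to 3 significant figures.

Q = 3.94 × 2928 = 11540 C
n(e⁻) = 11540 / 96485 = 0.1196 mol
Fe²⁺ + 2e⁻ → Fe, so theoretical m(Fe) = 0.05980 × 55.85 = 3.340 g
Actual mass = 65.3% × 3.340 = 2.18 g

2.18 g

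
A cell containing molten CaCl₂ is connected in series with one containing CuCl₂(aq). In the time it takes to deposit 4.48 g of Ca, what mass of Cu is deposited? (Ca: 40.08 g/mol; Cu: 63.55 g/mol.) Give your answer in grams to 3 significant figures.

7.10 g

n(Ca) = 4.48 / 40.08 = 0.1118 mol
Ca²⁺ + 2e⁻ → Ca, so n(e⁻) = 2 × 0.1118 = 0.2236 mol
Same current for the same time ⇒ same n(e⁻) = 0.2236 mol in both cells.
Cu²⁺ + 2e⁻ → Cu, so n(Cu) = 0.2236 / 2 = 0.1118 mol
m(Cu) = 0.1118 × 63.55 = 7.10 g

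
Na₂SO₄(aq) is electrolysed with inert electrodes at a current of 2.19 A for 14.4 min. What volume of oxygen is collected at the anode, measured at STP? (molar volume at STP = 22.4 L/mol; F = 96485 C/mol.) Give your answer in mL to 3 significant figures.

Charge passed = 2.19 × 864 = 1892 C
n(e⁻) = 1892 / 96485 = 0.01961 mol
2H₂O → O₂ + 4H⁺ + 4e⁻, so n(O₂) = 0.01961 / 4 = 0.004903 mol
V = 0.004903 × 22.4 = 0.1098 L
= 110 mL

110 mL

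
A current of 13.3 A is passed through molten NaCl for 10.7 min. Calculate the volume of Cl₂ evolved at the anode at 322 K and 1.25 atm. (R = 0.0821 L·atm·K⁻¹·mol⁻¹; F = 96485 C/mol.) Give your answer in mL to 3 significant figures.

936 mL

Charge passed = 13.3 × 642 = 8539 C
n(e⁻) = 8539 / 96485 = 0.08850 mol
2Cl⁻ → Cl₂ + 2e⁻, so n(Cl₂) = 0.08850 / 2 = 0.04425 mol
V = nRT/P = 0.04425 × 0.0821 × 322 / 1.25 = 0.9358 L
= 936 mL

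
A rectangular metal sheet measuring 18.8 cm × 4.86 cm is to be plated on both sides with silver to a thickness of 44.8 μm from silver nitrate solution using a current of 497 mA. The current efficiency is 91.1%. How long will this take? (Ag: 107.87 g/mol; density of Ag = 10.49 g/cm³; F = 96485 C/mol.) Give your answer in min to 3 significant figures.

283 min

Plated area = 2 × 18.8 × 4.86 = 182.7 cm²
Volume = 182.7 × 44.8×10⁻⁴ cm = 0.8185 cm³
m(Ag) = 0.8185 × 10.49 = 8.586 g
n(Ag) = 8.586 / 107.87 = 0.07960 mol; n(e⁻) = 0.07960 mol
Q = 0.07960 × 96485 / 0.911 = 8431 C
t = 8431 / 0.497 = 16960 s = 283 min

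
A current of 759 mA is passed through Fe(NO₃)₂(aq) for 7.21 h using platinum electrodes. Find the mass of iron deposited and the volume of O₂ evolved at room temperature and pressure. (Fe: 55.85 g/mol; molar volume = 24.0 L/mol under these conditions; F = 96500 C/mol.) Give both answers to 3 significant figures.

Q = 0.759 × 25956 = 19700 C; n(e⁻) = 19700 / 96500 = 0.2041 mol
Cathode: Fe²⁺ + 2e⁻ → Fe → n(Fe) = 0.2041/2 = 0.1021 mol → 5.70 g
Anode: 2H₂O → O₂ + 4H⁺ + 4e⁻ → n(O₂) = 0.2041/4 = 0.05103 mol → 1.22 L

5.70 g Fe; 1.22 L O₂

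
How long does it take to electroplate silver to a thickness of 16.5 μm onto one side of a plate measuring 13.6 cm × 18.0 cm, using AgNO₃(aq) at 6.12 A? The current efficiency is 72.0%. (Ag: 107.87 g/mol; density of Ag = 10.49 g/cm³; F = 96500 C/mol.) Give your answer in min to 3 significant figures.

Plated area = 13.6 × 18.0 = 244.8 cm²
Volume = 244.8 × 16.5×10⁻⁴ cm = 0.4039 cm³
m(Ag) = 0.4039 × 10.49 = 4.237 g
n(Ag) = 4.237 / 107.87 = 0.03928 mol; n(e⁻) = 0.03928 mol
Q = 0.03928 × 96500 / 0.720 = 5265 C
t = 5265 / 6.12 = 860.3 s = 14.3 min

14.3 min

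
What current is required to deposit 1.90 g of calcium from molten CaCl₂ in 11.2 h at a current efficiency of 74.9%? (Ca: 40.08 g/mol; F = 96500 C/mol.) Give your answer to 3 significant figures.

0.303 A

n(Ca) = 1.90 / 40.08 = 0.04741 mol
Ca²⁺ + 2e⁻ → Ca, so n(e⁻) = 2 × 0.04741 = 0.09482 mol
Q = 0.09482 × 96500 / 0.749 = 12220 C
I = Q / t = 12220 / 40320 s = 0.303 A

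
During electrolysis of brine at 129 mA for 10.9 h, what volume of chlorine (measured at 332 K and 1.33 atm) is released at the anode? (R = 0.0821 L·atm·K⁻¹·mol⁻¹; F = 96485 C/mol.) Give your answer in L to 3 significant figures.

0.538 L

Q = It = 0.129 × 39240 = 5062 C
n(e⁻) = Q/F = 5062/96485 = 0.05246 mol
2Cl⁻ → Cl₂ + 2e⁻, so n(Cl₂) = 0.05246 / 2 = 0.02623 mol
V = nRT/P = 0.02623 × 0.0821 × 332 / 1.33 = 0.5376 L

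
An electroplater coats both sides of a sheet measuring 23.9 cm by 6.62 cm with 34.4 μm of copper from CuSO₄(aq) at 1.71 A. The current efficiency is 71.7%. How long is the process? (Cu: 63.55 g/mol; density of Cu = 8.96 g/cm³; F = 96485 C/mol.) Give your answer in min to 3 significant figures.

Plated area = 2 × 23.9 × 6.62 = 316.4 cm²
Volume = 316.4 × 34.4×10⁻⁴ cm = 1.088 cm³
m(Cu) = 1.088 × 8.96 = 9.748 g
n(Cu) = 9.748 / 63.55 = 0.1534 mol; n(e⁻) = 2 × 0.1534 = 0.3068 mol
Q = 0.3068 × 96485 / 0.717 = 41290 C
t = 41290 / 1.71 = 24150 s = 403 min

403 min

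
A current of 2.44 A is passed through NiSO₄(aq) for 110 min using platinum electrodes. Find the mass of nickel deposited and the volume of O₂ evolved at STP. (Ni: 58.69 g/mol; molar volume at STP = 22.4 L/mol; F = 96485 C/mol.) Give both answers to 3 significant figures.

4.90 g Ni; 0.935 L O₂

Q = 2.44 × 6600 = 16100 C; n(e⁻) = 16100 / 96485 = 0.1669 mol
Cathode: Ni²⁺ + 2e⁻ → Ni → n(Ni) = 0.1669/2 = 0.08345 mol → 4.90 g
Anode: 2H₂O → O₂ + 4H⁺ + 4e⁻ → n(O₂) = 0.1669/4 = 0.04173 mol → 0.935 L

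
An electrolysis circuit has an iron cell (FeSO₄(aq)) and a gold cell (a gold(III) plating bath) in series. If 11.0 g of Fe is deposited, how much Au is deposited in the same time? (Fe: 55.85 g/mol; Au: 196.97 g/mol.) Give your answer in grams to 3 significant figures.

n(Fe) = 11.0 / 55.85 = 0.1970 mol
Fe²⁺ + 2e⁻ → Fe, so n(e⁻) = 2 × 0.1970 = 0.3940 mol
Same current for the same time ⇒ same n(e⁻) = 0.3940 mol in both cells.
Au³⁺ + 3e⁻ → Au, so n(Au) = 0.3940 / 3 = 0.1313 mol
m(Au) = 0.1313 × 196.97 = 25.9 g

25.9 g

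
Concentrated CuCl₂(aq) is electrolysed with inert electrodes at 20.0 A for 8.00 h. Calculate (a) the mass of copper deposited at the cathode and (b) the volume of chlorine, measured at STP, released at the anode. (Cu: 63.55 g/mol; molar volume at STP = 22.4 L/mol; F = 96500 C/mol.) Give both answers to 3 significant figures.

190 g Cu; 66.9 L Cl₂

Q = 20.0 × 28800 = 5.760×10^5 C; n(e⁻) = 5.760×10^5 / 96500 = 5.969 mol
Cathode: Cu²⁺ + 2e⁻ → Cu → n(Cu) = 5.969/2 = 2.985 mol → 190 g
Anode: 2Cl⁻ → Cl₂ + 2e⁻ → n(Cl₂) = 5.969/2 = 2.985 mol → 66.9 L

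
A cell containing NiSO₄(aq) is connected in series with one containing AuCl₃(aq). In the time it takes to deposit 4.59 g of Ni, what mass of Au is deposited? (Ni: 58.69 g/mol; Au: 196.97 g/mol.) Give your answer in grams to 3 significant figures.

n(Ni) = 4.59 / 58.69 = 0.07821 mol
Ni²⁺ + 2e⁻ → Ni, so n(e⁻) = 2 × 0.07821 = 0.1564 mol
In series, the same 0.1564 mol of electrons flows through the second cell.
Au³⁺ + 3e⁻ → Au, so n(Au) = 0.1564 / 3 = 0.05213 mol
m(Au) = 0.05213 × 196.97 = 10.3 g

10.3 g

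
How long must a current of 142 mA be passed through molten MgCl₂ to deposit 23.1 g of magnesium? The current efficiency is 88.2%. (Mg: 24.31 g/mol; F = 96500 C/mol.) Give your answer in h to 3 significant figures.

407 h

n(Mg) = 23.1 / 24.31 = 0.9502 mol
Mg²⁺ + 2e⁻ → Mg, so n(e⁻) = 2 × 0.9502 = 1.900 mol
Q = 1.900 × 96500 / 0.882 = 2.079×10^5 C
t = Q / I = 2.079×10^5 / 0.142 = 1.464×10^6 s = 407 h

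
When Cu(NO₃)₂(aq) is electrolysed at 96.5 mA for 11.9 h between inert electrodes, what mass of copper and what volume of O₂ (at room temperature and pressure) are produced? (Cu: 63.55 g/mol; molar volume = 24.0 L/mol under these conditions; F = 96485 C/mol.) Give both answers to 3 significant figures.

1.36 g Cu; 0.257 L O₂

Q = 0.0965 × 42840 = 4134 C; n(e⁻) = 4134 / 96485 = 0.04285 mol
Cathode: Cu²⁺ + 2e⁻ → Cu → n(Cu) = 0.04285/2 = 0.02143 mol → 1.36 g
Anode: 2H₂O → O₂ + 4H⁺ + 4e⁻ → n(O₂) = 0.04285/4 = 0.01071 mol → 0.257 L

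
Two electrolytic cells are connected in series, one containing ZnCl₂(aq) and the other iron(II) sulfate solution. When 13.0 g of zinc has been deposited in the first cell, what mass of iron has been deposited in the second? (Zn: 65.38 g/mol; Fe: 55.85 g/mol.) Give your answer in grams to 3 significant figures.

11.1 g

n(Zn) = 13.0 / 65.38 = 0.1988 mol
Zn²⁺ + 2e⁻ → Zn, so n(e⁻) = 2 × 0.1988 = 0.3976 mol
In series, the same 0.3976 mol of electrons flows through the second cell.
Fe²⁺ + 2e⁻ → Fe, so n(Fe) = 0.3976 / 2 = 0.1988 mol
m(Fe) = 0.1988 × 55.85 = 11.1 g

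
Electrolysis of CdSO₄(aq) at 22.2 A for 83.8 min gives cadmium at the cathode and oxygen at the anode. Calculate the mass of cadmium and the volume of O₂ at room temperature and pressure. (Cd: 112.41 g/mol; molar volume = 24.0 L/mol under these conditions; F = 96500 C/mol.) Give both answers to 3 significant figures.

65.0 g Cd; 6.94 L O₂

Q = 22.2 × 5028 = 1.116×10^5 C; n(e⁻) = 1.116×10^5 / 96500 = 1.156 mol
Cathode: Cd²⁺ + 2e⁻ → Cd → n(Cd) = 1.156/2 = 0.5780 mol → 65.0 g
Anode: 2H₂O → O₂ + 4H⁺ + 4e⁻ → n(O₂) = 1.156/4 = 0.2890 mol → 6.94 L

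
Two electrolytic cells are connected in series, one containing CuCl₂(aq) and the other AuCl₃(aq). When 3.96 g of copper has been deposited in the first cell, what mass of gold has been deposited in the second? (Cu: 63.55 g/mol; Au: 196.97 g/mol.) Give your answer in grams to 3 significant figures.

n(Cu) = 3.96 / 63.55 = 0.06231 mol
Cu²⁺ + 2e⁻ → Cu, so n(e⁻) = 2 × 0.06231 = 0.1246 mol
Since the cells are in series, n(e⁻) in the Au cell is also 0.1246 mol.
Au³⁺ + 3e⁻ → Au, so n(Au) = 0.1246 / 3 = 0.04153 mol
m(Au) = 0.04153 × 196.97 = 8.18 g

8.18 g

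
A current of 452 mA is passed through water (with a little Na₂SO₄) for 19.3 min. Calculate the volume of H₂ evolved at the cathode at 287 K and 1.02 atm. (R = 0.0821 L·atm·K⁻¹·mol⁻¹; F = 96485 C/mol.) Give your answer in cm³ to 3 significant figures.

Q = 0.452 A × 1158 s = 523.4 C
n(e⁻) = Q/F = 523.4/96485 = 0.005425 mol
2H⁺ + 2e⁻ → H₂, so n(H₂) = 0.005425 / 2 = 0.002713 mol
V = nRT/P = 0.002713 × 0.0821 × 287 / 1.02 = 0.06267 L
= 62.7 cm³

62.7 cm³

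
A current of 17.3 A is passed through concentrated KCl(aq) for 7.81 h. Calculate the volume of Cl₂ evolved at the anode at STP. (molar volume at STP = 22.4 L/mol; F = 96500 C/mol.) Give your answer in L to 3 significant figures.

56.5 L

Q = It = 17.3 × 28116 = 4.864×10^5 C
n(e⁻) = 4.864×10^5 / 96500 = 5.040 mol
2Cl⁻ → Cl₂ + 2e⁻, so n(Cl₂) = 5.040 / 2 = 2.520 mol
V = 2.520 × 22.4 = 56.45 L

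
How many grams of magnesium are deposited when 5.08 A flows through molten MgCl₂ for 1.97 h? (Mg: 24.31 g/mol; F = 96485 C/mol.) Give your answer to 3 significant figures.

4.54 g

Q = It = 5.08 × 7092 = 36030 C
n(e⁻) = 36030 / 96485 = 0.3734 mol
Mg²⁺ + 2e⁻ → Mg, so n(Mg) = 0.3734 / 2 = 0.1867 mol
m = 0.1867 × 24.31 = 4.54 g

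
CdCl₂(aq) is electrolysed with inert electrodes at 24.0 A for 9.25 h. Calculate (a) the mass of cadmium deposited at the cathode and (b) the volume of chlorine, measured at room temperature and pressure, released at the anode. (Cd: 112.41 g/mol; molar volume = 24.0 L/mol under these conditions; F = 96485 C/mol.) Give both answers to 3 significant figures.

466 g Cd; 99.4 L Cl₂

Q = 24.0 × 33300 = 7.992×10^5 C; n(e⁻) = 7.992×10^5 / 96485 = 8.283 mol
Cathode: Cd²⁺ + 2e⁻ → Cd → n(Cd) = 8.283/2 = 4.142 mol → 466 g
Anode: 2Cl⁻ → Cl₂ + 2e⁻ → n(Cl₂) = 8.283/2 = 4.142 mol → 99.4 L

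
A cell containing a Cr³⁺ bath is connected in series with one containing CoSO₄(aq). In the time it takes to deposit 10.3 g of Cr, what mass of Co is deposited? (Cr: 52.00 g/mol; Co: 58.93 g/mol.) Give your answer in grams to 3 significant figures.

n(Cr) = 10.3 / 52.00 = 0.1981 mol
Cr³⁺ + 3e⁻ → Cr, so n(e⁻) = 3 × 0.1981 = 0.5943 mol
The cells are in series, so the same charge (and hence the same n(e⁻) = 0.5943 mol) passes through both.
Co²⁺ + 2e⁻ → Co, so n(Co) = 0.5943 / 2 = 0.2972 mol
m(Co) = 0.2972 × 58.93 = 17.5 g

17.5 g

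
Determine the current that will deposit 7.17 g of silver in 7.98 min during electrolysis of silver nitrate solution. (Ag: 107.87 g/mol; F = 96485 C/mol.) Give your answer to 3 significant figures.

n(Ag) = 7.17 / 107.87 = 0.06647 mol
Ag⁺ + e⁻ → Ag, so n(e⁻) = 0.06647 mol
Q = 0.06647 × 96485 = 6413 C
I = Q / t = 6413 / 478.8 s = 13.4 A

13.4 A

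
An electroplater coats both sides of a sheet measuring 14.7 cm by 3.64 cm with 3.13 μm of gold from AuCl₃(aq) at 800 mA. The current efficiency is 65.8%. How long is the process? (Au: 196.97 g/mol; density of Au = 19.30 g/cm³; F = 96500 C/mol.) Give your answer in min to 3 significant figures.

Plated area = 2 × 14.7 × 3.64 = 107.0 cm²
Volume = 107.0 × 3.13×10⁻⁴ cm = 0.03349 cm³
m(Au) = 0.03349 × 19.30 = 0.6464 g
n(Au) = 0.6464 / 196.97 = 0.003282 mol; n(e⁻) = 3 × 0.003282 = 0.009846 mol
Q = 0.009846 × 96500 / 0.658 = 1444 C
t = 1444 / 0.800 = 1805 s = 30.1 min

30.1 min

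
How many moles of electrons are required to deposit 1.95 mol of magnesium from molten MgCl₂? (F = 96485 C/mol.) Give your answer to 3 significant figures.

Mg²⁺ + 2e⁻ → Mg, so n(e⁻) = 2 × 1.95 = 3.900 mol

3.90 mol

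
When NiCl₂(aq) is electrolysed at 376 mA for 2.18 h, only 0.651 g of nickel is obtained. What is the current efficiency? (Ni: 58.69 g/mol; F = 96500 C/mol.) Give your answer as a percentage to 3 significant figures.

72.5%

Q = 0.376 × 7848 = 2951 C
n(e⁻) = 2951 / 96500 = 0.03058 mol
Ni²⁺ + 2e⁻ → Ni, so theoretical n(Ni) = 0.01529 mol → 0.8974 g
Efficiency = 0.651 / 0.8974 = 0.7254 = 72.5%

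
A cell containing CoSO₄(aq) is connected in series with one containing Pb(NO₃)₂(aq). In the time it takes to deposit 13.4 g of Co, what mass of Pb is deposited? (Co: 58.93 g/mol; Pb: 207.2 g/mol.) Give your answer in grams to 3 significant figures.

n(Co) = 13.4 / 58.93 = 0.2274 mol
Co²⁺ + 2e⁻ → Co, so n(e⁻) = 2 × 0.2274 = 0.4548 mol
Same current for the same time ⇒ same n(e⁻) = 0.4548 mol in both cells.
Pb²⁺ + 2e⁻ → Pb, so n(Pb) = 0.4548 / 2 = 0.2274 mol
m(Pb) = 0.2274 × 207.2 = 47.1 g

47.1 g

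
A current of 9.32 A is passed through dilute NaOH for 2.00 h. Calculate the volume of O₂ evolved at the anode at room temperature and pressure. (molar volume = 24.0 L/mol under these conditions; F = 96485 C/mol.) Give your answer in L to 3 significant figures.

4.17 L

Q = It = 9.32 × 7200 = 67100 C
n(e⁻) = 67100 / 96485 = 0.6954 mol
2H₂O → O₂ + 4H⁺ + 4e⁻, so n(O₂) = 0.6954 / 4 = 0.1739 mol
V = 0.1739 × 24.0 = 4.174 L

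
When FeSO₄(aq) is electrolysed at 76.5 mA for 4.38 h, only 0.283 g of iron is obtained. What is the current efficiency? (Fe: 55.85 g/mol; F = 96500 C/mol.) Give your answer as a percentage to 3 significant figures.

81.1%

Q = 0.0765 × 15768 = 1206 C
n(e⁻) = 1206 / 96500 = 0.01250 mol
Fe²⁺ + 2e⁻ → Fe, so theoretical n(Fe) = 0.006250 mol → 0.3491 g
Efficiency = 0.283 / 0.3491 = 0.8107 = 81.1%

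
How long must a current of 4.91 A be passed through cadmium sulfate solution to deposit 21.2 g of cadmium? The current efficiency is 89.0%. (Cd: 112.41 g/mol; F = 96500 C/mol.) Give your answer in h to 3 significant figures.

2.31 h

n(Cd) = 21.2 / 112.41 = 0.1886 mol
Cd²⁺ + 2e⁻ → Cd, so n(e⁻) = 2 × 0.1886 = 0.3772 mol
Q = 0.3772 × 96500 / 0.890 = 40900 C
t = Q / I = 40900 / 4.91 = 8330 s = 2.31 h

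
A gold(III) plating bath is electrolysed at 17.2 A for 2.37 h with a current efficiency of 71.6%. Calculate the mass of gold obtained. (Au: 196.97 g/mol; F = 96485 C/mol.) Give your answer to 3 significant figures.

Q = 17.2 × 8532 = 1.468×10^5 C
n(e⁻) = 1.468×10^5 / 96485 = 1.521 mol
Au³⁺ + 3e⁻ → Au, so theoretical m(Au) = 0.5070 × 196.97 = 99.86 g
Actual mass = 71.6% × 99.86 = 71.5 g

71.5 g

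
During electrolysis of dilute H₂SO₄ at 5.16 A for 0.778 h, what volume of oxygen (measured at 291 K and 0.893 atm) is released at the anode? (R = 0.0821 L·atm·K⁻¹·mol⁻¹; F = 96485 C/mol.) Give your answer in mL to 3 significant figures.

Charge passed = 5.16 × 2800.8 = 14450 C
n(e⁻) = Q/F = 14450/96485 = 0.1498 mol
2H₂O → O₂ + 4H⁺ + 4e⁻, so n(O₂) = 0.1498 / 4 = 0.03745 mol
V = nRT/P = 0.03745 × 0.0821 × 291 / 0.893 = 1.002 L
= 1000 mL

1000 mL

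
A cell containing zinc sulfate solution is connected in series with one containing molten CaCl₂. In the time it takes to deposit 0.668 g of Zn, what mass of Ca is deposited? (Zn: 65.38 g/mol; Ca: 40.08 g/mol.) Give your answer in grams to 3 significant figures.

n(Zn) = 0.668 / 65.38 = 0.01022 mol
Zn²⁺ + 2e⁻ → Zn, so n(e⁻) = 2 × 0.01022 = 0.02044 mol
Since the cells are in series, n(e⁻) in the Ca cell is also 0.02044 mol.
Ca²⁺ + 2e⁻ → Ca, so n(Ca) = 0.02044 / 2 = 0.01022 mol
m(Ca) = 0.01022 × 40.08 = 0.410 g

0.410 g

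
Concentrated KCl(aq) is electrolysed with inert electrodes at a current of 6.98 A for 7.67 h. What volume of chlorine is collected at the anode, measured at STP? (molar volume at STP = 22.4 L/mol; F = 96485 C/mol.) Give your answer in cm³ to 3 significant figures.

Q = It = 6.98 × 27612 = 1.927×10^5 C
n(e⁻) = Q/F = 1.927×10^5/96485 = 1.997 mol
2Cl⁻ → Cl₂ + 2e⁻, so n(Cl₂) = 1.997 / 2 = 0.9985 mol
V = 0.9985 × 22.4 = 22.37 L
= 22400 cm³

22400 cm³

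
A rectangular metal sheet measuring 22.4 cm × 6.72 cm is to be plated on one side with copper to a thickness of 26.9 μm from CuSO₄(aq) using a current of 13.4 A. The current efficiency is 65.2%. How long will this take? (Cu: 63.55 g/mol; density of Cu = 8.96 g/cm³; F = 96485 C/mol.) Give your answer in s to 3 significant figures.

1260 s

Plated area = 22.4 × 6.72 = 150.5 cm²
Volume = 150.5 × 26.9×10⁻⁴ cm = 0.4048 cm³
m(Cu) = 0.4048 × 8.96 = 3.627 g
n(Cu) = 3.627 / 63.55 = 0.05707 mol; n(e⁻) = 2 × 0.05707 = 0.1141 mol
Q = 0.1141 × 96485 / 0.652 = 16880 C
t = 16880 / 13.4 = 1260 s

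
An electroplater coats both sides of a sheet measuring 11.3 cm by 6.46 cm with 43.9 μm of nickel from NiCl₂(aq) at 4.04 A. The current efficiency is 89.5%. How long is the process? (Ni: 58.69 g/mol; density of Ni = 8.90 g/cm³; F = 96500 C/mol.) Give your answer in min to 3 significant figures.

Plated area = 2 × 11.3 × 6.46 = 146.0 cm²
Volume = 146.0 × 43.9×10⁻⁴ cm = 0.6409 cm³
m(Ni) = 0.6409 × 8.90 = 5.704 g
n(Ni) = 5.704 / 58.69 = 0.09719 mol; n(e⁻) = 2 × 0.09719 = 0.1944 mol
Q = 0.1944 × 96500 / 0.895 = 20960 C
t = 20960 / 4.04 = 5188 s = 86.5 min

86.5 min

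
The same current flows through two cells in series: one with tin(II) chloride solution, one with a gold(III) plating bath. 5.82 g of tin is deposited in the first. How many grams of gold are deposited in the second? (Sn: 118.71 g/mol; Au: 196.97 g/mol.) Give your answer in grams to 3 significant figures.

6.44 g

n(Sn) = 5.82 / 118.71 = 0.04903 mol
Sn²⁺ + 2e⁻ → Sn, so n(e⁻) = 2 × 0.04903 = 0.09806 mol
Since the cells are in series, n(e⁻) in the Au cell is also 0.09806 mol.
Au³⁺ + 3e⁻ → Au, so n(Au) = 0.09806 / 3 = 0.03269 mol
m(Au) = 0.03269 × 196.97 = 6.44 g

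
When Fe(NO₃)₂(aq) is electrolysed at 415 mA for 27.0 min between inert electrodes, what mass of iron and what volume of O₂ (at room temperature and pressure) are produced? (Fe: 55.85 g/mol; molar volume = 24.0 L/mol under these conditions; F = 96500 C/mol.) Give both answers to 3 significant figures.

0.195 g Fe; 0.0418 L O₂

Q = 0.415 × 1620 = 672.3 C; n(e⁻) = 672.3 / 96500 = 0.006967 mol
Cathode: Fe²⁺ + 2e⁻ → Fe → n(Fe) = 0.006967/2 = 0.003484 mol → 0.195 g
Anode: 2H₂O → O₂ + 4H⁺ + 4e⁻ → n(O₂) = 0.006967/4 = 0.001742 mol → 0.0418 L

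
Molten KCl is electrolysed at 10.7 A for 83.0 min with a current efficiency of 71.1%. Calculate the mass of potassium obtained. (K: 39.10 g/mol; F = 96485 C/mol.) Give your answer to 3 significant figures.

Q = 10.7 × 4980 = 53290 C
n(e⁻) = 53290 / 96485 = 0.5523 mol
K⁺ + e⁻ → K, so theoretical m(K) = 0.5523 × 39.10 = 21.59 g
Actual mass = 71.1% × 21.59 = 15.4 g

15.4 g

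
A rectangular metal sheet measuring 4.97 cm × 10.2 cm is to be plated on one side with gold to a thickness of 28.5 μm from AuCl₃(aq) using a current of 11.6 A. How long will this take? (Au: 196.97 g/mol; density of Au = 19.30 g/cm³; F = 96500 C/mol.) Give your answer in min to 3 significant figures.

5.89 min

Plated area = 4.97 × 10.2 = 50.69 cm²
Volume = 50.69 × 28.5×10⁻⁴ cm = 0.1445 cm³
m(Au) = 0.1445 × 19.30 = 2.789 g
n(Au) = 2.789 / 196.97 = 0.01416 mol; n(e⁻) = 3 × 0.01416 = 0.04248 mol
Q = 0.04248 × 96500 = 4099 C
t = 4099 / 11.6 = 353.4 s = 5.89 min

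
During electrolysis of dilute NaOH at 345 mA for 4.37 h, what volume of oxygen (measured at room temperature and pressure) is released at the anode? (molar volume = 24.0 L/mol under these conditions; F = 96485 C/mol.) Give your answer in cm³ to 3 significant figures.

Q = It = 0.345 × 15732 = 5428 C
Moles of electrons = 5428 / 96485 = 0.05626 mol
2H₂O → O₂ + 4H⁺ + 4e⁻, so n(O₂) = 0.05626 / 4 = 0.01407 mol
V = 0.01407 × 24.0 = 0.3377 L
= 338 cm³

338 cm³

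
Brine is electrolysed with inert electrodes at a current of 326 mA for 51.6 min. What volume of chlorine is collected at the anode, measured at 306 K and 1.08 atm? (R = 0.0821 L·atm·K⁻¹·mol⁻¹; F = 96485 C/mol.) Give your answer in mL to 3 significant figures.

Q = It = 0.326 × 3096 = 1009 C
n(e⁻) = 1009 / 96485 = 0.01046 mol
2Cl⁻ → Cl₂ + 2e⁻, so n(Cl₂) = 0.01046 / 2 = 0.005230 mol
V = nRT/P = 0.005230 × 0.0821 × 306 / 1.08 = 0.1217 L
= 122 mL

122 mL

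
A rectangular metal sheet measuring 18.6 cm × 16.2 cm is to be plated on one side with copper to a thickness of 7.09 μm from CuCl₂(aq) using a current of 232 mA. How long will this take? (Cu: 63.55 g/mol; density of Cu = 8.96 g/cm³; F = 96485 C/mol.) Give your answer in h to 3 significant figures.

6.96 h

Plated area = 18.6 × 16.2 = 301.3 cm²
Volume = 301.3 × 7.09×10⁻⁴ cm = 0.2136 cm³
m(Cu) = 0.2136 × 8.96 = 1.914 g
n(Cu) = 1.914 / 63.55 = 0.03012 mol; n(e⁻) = 2 × 0.03012 = 0.06024 mol
Q = 0.06024 × 96485 = 5812 C
t = 5812 / 0.232 = 25050 s = 6.96 h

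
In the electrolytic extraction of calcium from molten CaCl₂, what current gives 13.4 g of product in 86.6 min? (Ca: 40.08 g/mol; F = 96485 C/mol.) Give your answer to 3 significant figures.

12.4 A

n(Ca) = 13.4 / 40.08 = 0.3343 mol
Ca²⁺ + 2e⁻ → Ca, so n(e⁻) = 2 × 0.3343 = 0.6686 mol
Q = 0.6686 × 96485 = 64510 C
I = Q / t = 64510 / 5196 s = 12.4 A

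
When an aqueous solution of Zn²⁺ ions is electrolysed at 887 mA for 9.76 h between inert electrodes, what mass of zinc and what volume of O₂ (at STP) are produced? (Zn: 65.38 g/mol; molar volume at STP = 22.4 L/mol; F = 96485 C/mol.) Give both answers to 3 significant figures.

10.6 g Zn; 1.81 L O₂

Q = 0.887 × 35136 = 31170 C; n(e⁻) = 31170 / 96485 = 0.3231 mol
Cathode: Zn²⁺ + 2e⁻ → Zn → n(Zn) = 0.3231/2 = 0.1616 mol → 10.6 g
Anode: 2H₂O → O₂ + 4H⁺ + 4e⁻ → n(O₂) = 0.3231/4 = 0.08078 mol → 1.81 L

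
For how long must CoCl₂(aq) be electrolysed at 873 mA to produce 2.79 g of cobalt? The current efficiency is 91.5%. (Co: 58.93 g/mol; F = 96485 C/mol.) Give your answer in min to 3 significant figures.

n(Co) = 2.79 / 58.93 = 0.04734 mol
Co²⁺ + 2e⁻ → Co, so n(e⁻) = 2 × 0.04734 = 0.09468 mol
Q = 0.09468 × 96485 / 0.915 = 9984 C
t = Q / I = 9984 / 0.873 = 11440 s = 191 min

191 min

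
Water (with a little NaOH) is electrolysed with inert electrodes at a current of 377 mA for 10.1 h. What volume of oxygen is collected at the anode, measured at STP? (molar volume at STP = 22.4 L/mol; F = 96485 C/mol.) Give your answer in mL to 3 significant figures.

796 mL

Charge passed = 0.377 × 36360 = 13710 C
n(e⁻) = 13710 / 96485 = 0.1421 mol
2H₂O → O₂ + 4H⁺ + 4e⁻, so n(O₂) = 0.1421 / 4 = 0.03553 mol
V = 0.03553 × 22.4 = 0.7959 L
= 796 mL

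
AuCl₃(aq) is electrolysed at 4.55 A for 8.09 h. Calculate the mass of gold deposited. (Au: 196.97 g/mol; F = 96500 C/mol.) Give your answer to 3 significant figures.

90.2 g

Q = It = 4.55 × 29124 = 1.325×10^5 C
Moles of electrons = 1.325×10^5 / 96500 = 1.373 mol
Au³⁺ + 3e⁻ → Au, so n(Au) = 1.373 / 3 = 0.4577 mol
m = 0.4577 × 196.97 = 90.2 g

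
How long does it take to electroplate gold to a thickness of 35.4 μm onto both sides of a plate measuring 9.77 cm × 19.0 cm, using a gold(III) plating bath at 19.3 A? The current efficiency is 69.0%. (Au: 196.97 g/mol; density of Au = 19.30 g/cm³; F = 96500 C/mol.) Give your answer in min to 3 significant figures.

46.7 min

Plated area = 2 × 9.77 × 19.0 = 371.3 cm²
Volume = 371.3 × 35.4×10⁻⁴ cm = 1.314 cm³
m(Au) = 1.314 × 19.30 = 25.36 g
n(Au) = 25.36 / 196.97 = 0.1288 mol; n(e⁻) = 3 × 0.1288 = 0.3864 mol
Q = 0.3864 × 96500 / 0.690 = 54040 C
t = 54040 / 19.3 = 2800 s = 46.7 min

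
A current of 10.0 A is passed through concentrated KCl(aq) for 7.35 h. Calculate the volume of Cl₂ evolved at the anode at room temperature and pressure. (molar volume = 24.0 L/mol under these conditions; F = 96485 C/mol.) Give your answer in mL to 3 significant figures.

32900 mL

Q = 10.0 A × 26460 s = 2.646×10^5 C
Moles of electrons = 2.646×10^5 / 96485 = 2.742 mol
2Cl⁻ → Cl₂ + 2e⁻, so n(Cl₂) = 2.742 / 2 = 1.371 mol
V = 1.371 × 24.0 = 32.90 L
= 32900 mL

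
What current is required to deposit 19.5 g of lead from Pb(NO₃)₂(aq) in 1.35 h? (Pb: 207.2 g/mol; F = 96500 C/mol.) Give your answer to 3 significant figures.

3.74 A

n(Pb) = 19.5 / 207.2 = 0.09411 mol
Pb²⁺ + 2e⁻ → Pb, so n(e⁻) = 2 × 0.09411 = 0.1882 mol
Q = 0.1882 × 96500 = 18160 C
I = Q / t = 18160 / 4860 s = 3.74 A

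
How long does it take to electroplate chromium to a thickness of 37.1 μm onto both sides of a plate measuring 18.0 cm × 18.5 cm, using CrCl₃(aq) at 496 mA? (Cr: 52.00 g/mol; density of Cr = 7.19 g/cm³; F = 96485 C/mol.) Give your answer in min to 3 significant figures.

Plated area = 2 × 18.0 × 18.5 = 666.0 cm²
Volume = 666.0 × 37.1×10⁻⁴ cm = 2.471 cm³
m(Cr) = 2.471 × 7.19 = 17.77 g
n(Cr) = 17.77 / 52.00 = 0.3417 mol; n(e⁻) = 3 × 0.3417 = 1.025 mol
Q = 1.025 × 96485 = 98900 C
t = 98900 / 0.496 = 1.994×10^5 s = 3320 min

3320 min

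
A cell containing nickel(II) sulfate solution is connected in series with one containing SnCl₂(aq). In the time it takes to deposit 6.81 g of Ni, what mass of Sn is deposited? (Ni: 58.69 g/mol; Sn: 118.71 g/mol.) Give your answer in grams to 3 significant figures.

n(Ni) = 6.81 / 58.69 = 0.1160 mol
Ni²⁺ + 2e⁻ → Ni, so n(e⁻) = 2 × 0.1160 = 0.2320 mol
Since the cells are in series, n(e⁻) in the Sn cell is also 0.2320 mol.
Sn²⁺ + 2e⁻ → Sn, so n(Sn) = 0.2320 / 2 = 0.1160 mol
m(Sn) = 0.1160 × 118.71 = 13.8 g

13.8 g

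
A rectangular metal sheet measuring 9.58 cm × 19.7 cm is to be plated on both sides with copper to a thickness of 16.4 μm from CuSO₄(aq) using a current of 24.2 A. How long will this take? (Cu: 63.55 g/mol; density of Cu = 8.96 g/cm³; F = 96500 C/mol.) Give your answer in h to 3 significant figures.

0.193 h

Plated area = 2 × 9.58 × 19.7 = 377.5 cm²
Volume = 377.5 × 16.4×10⁻⁴ cm = 0.6191 cm³
m(Cu) = 0.6191 × 8.96 = 5.547 g
n(Cu) = 5.547 / 63.55 = 0.08729 mol; n(e⁻) = 2 × 0.08729 = 0.1746 mol
Q = 0.1746 × 96500 = 16850 C
t = 16850 / 24.2 = 696.3 s = 0.193 h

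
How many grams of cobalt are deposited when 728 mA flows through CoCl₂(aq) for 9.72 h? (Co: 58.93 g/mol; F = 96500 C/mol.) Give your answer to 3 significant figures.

Charge passed = 0.728 × 34992 = 25470 C
n(e⁻) = 25470 / 96500 = 0.2639 mol
Co²⁺ + 2e⁻ → Co, so n(Co) = 0.2639 / 2 = 0.1320 mol
m = 0.1320 × 58.93 = 7.78 g

7.78 g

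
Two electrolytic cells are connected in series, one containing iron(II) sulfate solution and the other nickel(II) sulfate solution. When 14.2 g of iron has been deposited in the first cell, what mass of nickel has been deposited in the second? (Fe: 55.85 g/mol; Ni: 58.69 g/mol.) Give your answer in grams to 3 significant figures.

n(Fe) = 14.2 / 55.85 = 0.2543 mol
Fe²⁺ + 2e⁻ → Fe, so n(e⁻) = 2 × 0.2543 = 0.5086 mol
Same current for the same time ⇒ same n(e⁻) = 0.5086 mol in both cells.
Ni²⁺ + 2e⁻ → Ni, so n(Ni) = 0.5086 / 2 = 0.2543 mol
m(Ni) = 0.2543 × 58.69 = 14.9 g

14.9 g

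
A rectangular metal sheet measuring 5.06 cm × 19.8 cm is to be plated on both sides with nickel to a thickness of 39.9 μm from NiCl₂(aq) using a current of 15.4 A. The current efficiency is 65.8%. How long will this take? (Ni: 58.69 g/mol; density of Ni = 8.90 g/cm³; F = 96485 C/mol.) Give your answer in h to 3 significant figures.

Plated area = 2 × 5.06 × 19.8 = 200.4 cm²
Volume = 200.4 × 39.9×10⁻⁴ cm = 0.7996 cm³
m(Ni) = 0.7996 × 8.90 = 7.116 g
n(Ni) = 7.116 / 58.69 = 0.1212 mol; n(e⁻) = 2 × 0.1212 = 0.2424 mol
Q = 0.2424 × 96485 / 0.658 = 35540 C
t = 35540 / 15.4 = 2308 s = 0.641 h

0.641 h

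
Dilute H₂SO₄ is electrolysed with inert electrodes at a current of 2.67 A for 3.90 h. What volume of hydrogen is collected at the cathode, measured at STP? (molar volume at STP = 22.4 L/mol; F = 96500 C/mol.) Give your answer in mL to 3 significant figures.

4350 mL

Q = It = 2.67 × 14040 = 37490 C
Moles of electrons = 37490 / 96500 = 0.3885 mol
2H⁺ + 2e⁻ → H₂, so n(H₂) = 0.3885 / 2 = 0.1943 mol
V = 0.1943 × 22.4 = 4.352 L
= 4350 mL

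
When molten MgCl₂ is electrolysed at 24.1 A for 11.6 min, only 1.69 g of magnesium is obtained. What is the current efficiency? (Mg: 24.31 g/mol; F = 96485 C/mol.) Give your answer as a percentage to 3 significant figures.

80.0%

Q = 24.1 × 696 = 16770 C
n(e⁻) = 16770 / 96485 = 0.1738 mol
Mg²⁺ + 2e⁻ → Mg, so theoretical n(Mg) = 0.08690 mol → 2.113 g
Efficiency = 1.69 / 2.113 = 0.7998 = 80.0%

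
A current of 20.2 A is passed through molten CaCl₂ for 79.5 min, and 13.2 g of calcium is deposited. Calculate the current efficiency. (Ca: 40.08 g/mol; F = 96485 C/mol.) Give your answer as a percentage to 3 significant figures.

Q = 20.2 × 4770 = 96350 C
n(e⁻) = 96350 / 96485 = 0.9986 mol
Ca²⁺ + 2e⁻ → Ca, so theoretical n(Ca) = 0.4993 mol → 20.01 g
Efficiency = 13.2 / 20.01 = 0.6597 = 66.0%

66.0%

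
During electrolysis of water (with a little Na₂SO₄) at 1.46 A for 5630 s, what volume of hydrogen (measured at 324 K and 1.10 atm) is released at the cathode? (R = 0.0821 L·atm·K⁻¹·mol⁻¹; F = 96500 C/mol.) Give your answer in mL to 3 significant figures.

Charge passed = 1.46 × 5630 = 8220 C
n(e⁻) = 8220 / 96500 = 0.08518 mol
2H⁺ + 2e⁻ → H₂, so n(H₂) = 0.08518 / 2 = 0.04259 mol
V = nRT/P = 0.04259 × 0.0821 × 324 / 1.10 = 1.030 L
= 1030 mL

1030 mL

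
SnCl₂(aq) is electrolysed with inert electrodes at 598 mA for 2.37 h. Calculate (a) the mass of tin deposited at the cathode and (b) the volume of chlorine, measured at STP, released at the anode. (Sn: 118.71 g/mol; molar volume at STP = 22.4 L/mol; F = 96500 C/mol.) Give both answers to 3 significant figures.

Q = 0.598 × 8532 = 5102 C; n(e⁻) = 5102 / 96500 = 0.05287 mol
Cathode: Sn²⁺ + 2e⁻ → Sn → n(Sn) = 0.05287/2 = 0.02644 mol → 3.14 g
Anode: 2Cl⁻ → Cl₂ + 2e⁻ → n(Cl₂) = 0.05287/2 = 0.02644 mol → 0.592 L

3.14 g Sn; 0.592 L Cl₂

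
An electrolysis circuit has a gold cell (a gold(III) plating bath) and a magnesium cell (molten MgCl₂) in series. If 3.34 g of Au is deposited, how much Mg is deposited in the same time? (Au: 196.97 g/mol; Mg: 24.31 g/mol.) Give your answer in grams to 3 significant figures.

n(Au) = 3.34 / 196.97 = 0.01696 mol
Au³⁺ + 3e⁻ → Au, so n(e⁻) = 3 × 0.01696 = 0.05088 mol
Since the cells are in series, n(e⁻) in the Mg cell is also 0.05088 mol.
Mg²⁺ + 2e⁻ → Mg, so n(Mg) = 0.05088 / 2 = 0.02544 mol
m(Mg) = 0.02544 × 24.31 = 0.618 g

0.618 g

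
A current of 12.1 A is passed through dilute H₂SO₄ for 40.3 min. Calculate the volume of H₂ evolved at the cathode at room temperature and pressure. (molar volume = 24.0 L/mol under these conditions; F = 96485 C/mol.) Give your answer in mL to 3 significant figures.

3640 mL

Q = 12.1 A × 2418 s = 29260 C
n(e⁻) = 29260 / 96485 = 0.3033 mol
2H⁺ + 2e⁻ → H₂, so n(H₂) = 0.3033 / 2 = 0.1517 mol
V = 0.1517 × 24.0 = 3.641 L
= 3640 mL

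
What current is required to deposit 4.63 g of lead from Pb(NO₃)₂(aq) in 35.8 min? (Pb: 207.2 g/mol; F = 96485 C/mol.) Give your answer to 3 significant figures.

n(Pb) = 4.63 / 207.2 = 0.02235 mol
Pb²⁺ + 2e⁻ → Pb, so n(e⁻) = 2 × 0.02235 = 0.04470 mol
Q = 0.04470 × 96485 = 4313 C
I = Q / t = 4313 / 2148 s = 2.01 A

2.01 A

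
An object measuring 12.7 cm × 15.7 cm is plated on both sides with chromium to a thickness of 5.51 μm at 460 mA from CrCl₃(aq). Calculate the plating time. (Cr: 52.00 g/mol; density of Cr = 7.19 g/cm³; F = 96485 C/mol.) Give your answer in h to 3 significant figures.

Plated area = 2 × 12.7 × 15.7 = 398.8 cm²
Volume = 398.8 × 5.51×10⁻⁴ cm = 0.2197 cm³
m(Cr) = 0.2197 × 7.19 = 1.580 g
n(Cr) = 1.580 / 52.00 = 0.03038 mol; n(e⁻) = 3 × 0.03038 = 0.09114 mol
Q = 0.09114 × 96485 = 8794 C
t = 8794 / 0.460 = 19120 s = 5.31 h

5.31 h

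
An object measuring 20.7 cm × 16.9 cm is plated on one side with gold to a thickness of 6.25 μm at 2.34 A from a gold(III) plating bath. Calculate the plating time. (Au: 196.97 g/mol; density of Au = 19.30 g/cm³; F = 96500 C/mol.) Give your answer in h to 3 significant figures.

Plated area = 20.7 × 16.9 = 349.8 cm²
Volume = 349.8 × 6.25×10⁻⁴ cm = 0.2186 cm³
m(Au) = 0.2186 × 19.30 = 4.219 g
n(Au) = 4.219 / 196.97 = 0.02142 mol; n(e⁻) = 3 × 0.02142 = 0.06426 mol
Q = 0.06426 × 96500 = 6201 C
t = 6201 / 2.34 = 2650 s = 0.736 h

0.736 h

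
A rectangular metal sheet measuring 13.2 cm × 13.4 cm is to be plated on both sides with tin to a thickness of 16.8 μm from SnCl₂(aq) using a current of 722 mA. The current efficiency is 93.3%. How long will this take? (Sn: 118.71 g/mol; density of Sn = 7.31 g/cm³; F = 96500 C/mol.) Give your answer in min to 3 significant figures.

Plated area = 2 × 13.2 × 13.4 = 353.8 cm²
Volume = 353.8 × 16.8×10⁻⁴ cm = 0.5944 cm³
m(Sn) = 0.5944 × 7.31 = 4.345 g
n(Sn) = 4.345 / 118.71 = 0.03660 mol; n(e⁻) = 2 × 0.03660 = 0.07320 mol
Q = 0.07320 × 96500 / 0.933 = 7571 C
t = 7571 / 0.722 = 10490 s = 175 min

175 min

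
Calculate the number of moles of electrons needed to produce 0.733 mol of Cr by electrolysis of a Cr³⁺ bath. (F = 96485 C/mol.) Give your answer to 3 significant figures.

Cr³⁺ + 3e⁻ → Cr, so n(e⁻) = 3 × 0.733 = 2.199 mol

2.20 mol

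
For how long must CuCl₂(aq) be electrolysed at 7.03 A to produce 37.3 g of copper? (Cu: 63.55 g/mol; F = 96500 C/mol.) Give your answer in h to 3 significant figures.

4.48 h

n(Cu) = 37.3 / 63.55 = 0.5869 mol
Cu²⁺ + 2e⁻ → Cu, so n(e⁻) = 2 × 0.5869 = 1.174 mol
Q = 1.174 × 96500 = 1.133×10^5 C
t = Q / I = 1.133×10^5 / 7.03 = 16120 s = 4.48 h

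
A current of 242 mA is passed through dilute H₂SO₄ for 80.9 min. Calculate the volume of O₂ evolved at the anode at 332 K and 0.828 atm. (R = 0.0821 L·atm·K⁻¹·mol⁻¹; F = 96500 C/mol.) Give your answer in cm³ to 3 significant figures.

Charge passed = 0.242 × 4854 = 1175 C
n(e⁻) = 1175 / 96500 = 0.01218 mol
2H₂O → O₂ + 4H⁺ + 4e⁻, so n(O₂) = 0.01218 / 4 = 0.003045 mol
V = nRT/P = 0.003045 × 0.0821 × 332 / 0.828 = 0.1002 L
= 100 cm³

100 cm³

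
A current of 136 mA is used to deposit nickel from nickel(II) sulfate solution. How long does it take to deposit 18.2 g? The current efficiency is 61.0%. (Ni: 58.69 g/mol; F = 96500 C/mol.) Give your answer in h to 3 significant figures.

n(Ni) = 18.2 / 58.69 = 0.3101 mol
Ni²⁺ + 2e⁻ → Ni, so n(e⁻) = 2 × 0.3101 = 0.6202 mol
Q = 0.6202 × 96500 / 0.610 = 98110 C
t = Q / I = 98110 / 0.136 = 7.214×10^5 s = 200 h

200 h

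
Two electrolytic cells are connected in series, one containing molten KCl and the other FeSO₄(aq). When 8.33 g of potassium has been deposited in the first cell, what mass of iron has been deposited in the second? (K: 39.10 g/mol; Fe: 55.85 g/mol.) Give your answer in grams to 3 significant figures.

5.95 g

n(K) = 8.33 / 39.10 = 0.2130 mol
K⁺ + e⁻ → K, so n(e⁻) = 0.2130 mol
Since the cells are in series, n(e⁻) in the Fe cell is also 0.2130 mol.
Fe²⁺ + 2e⁻ → Fe, so n(Fe) = 0.2130 / 2 = 0.1065 mol
m(Fe) = 0.1065 × 55.85 = 5.95 g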